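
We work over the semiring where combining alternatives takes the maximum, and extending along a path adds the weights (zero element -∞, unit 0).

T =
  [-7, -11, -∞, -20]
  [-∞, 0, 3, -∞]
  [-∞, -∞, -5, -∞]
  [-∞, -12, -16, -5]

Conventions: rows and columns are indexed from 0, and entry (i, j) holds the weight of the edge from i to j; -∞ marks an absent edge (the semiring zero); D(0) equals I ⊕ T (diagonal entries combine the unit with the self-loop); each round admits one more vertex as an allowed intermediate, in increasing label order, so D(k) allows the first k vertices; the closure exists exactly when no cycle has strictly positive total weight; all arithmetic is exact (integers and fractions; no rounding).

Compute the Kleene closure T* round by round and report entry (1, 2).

D(0):
  [0, -11, -∞, -20]
  [-∞, 0, 3, -∞]
  [-∞, -∞, 0, -∞]
  [-∞, -12, -16, 0]
D(1):
  [0, -11, -∞, -20]
  [-∞, 0, 3, -∞]
  [-∞, -∞, 0, -∞]
  [-∞, -12, -16, 0]
D(2):
  [0, -11, -8, -20]
  [-∞, 0, 3, -∞]
  [-∞, -∞, 0, -∞]
  [-∞, -12, -9, 0]
D(3):
  [0, -11, -8, -20]
  [-∞, 0, 3, -∞]
  [-∞, -∞, 0, -∞]
  [-∞, -12, -9, 0]
D(4):
  [0, -11, -8, -20]
  [-∞, 0, 3, -∞]
  [-∞, -∞, 0, -∞]
  [-∞, -12, -9, 0]
Answer: T*[1][2] = 3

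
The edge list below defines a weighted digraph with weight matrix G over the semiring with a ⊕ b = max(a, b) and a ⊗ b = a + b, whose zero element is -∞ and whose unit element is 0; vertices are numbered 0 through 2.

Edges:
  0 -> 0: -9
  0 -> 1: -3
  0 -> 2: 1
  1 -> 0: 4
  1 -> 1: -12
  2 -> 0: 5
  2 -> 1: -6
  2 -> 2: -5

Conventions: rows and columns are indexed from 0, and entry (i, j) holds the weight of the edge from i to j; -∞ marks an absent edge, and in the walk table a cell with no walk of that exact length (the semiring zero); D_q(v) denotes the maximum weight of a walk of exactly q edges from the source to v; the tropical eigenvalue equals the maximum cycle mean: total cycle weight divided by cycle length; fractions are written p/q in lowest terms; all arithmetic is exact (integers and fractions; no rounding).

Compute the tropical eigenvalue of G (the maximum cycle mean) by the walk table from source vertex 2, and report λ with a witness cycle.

q=0: [-∞, -∞, 0]
q=1: [5, -6, -5]
q=2: [0, 2, 6]
q=3: [11, 0, 1]
Optimal cycle mean attained by: cycle 0->2->0, total 1 + 5, length 2.
Answer: λ = 3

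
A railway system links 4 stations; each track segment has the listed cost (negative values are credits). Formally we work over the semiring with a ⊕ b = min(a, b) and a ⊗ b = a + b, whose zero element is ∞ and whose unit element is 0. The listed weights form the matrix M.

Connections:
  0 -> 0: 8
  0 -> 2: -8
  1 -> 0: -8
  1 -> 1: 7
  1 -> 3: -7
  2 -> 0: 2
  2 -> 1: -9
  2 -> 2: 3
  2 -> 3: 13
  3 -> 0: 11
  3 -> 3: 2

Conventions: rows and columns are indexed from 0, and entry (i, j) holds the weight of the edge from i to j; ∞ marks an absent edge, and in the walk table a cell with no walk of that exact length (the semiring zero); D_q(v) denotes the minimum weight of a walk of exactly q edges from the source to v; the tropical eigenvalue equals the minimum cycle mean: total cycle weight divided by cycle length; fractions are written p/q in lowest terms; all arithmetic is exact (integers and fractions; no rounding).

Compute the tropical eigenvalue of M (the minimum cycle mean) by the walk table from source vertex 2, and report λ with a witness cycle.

q=0: [∞, ∞, 0, ∞]
q=1: [2, -9, 3, 13]
q=2: [-17, -6, -6, -16]
q=3: [-14, -15, -25, -14]
q=4: [-23, -34, -22, -22]
Optimal cycle mean attained by: cycle 0->2->1->0, total (-8) + (-9) + (-8), length 3.
Answer: λ = -25/3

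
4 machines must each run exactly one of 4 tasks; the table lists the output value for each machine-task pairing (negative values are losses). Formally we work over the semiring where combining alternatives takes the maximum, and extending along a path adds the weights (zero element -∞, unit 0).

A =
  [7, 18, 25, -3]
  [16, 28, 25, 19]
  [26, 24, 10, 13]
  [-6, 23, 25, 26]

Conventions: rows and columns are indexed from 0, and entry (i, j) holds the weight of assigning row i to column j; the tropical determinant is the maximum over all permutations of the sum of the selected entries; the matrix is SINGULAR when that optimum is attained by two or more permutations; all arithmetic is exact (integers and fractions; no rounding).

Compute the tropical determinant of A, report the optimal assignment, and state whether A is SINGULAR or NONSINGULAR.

σ = (0, 1, 2, 3): 7 + 28 + 10 + 26 = 71
σ = (0, 1, 3, 2): 7 + 28 + 13 + 25 = 73
σ = (0, 2, 1, 3): 7 + 25 + 24 + 26 = 82
σ = (0, 2, 3, 1): 7 + 25 + 13 + 23 = 68
σ = (0, 3, 1, 2): 7 + 19 + 24 + 25 = 75
σ = (0, 3, 2, 1): 7 + 19 + 10 + 23 = 59
σ = (1, 0, 2, 3): 18 + 16 + 10 + 26 = 70
σ = (1, 0, 3, 2): 18 + 16 + 13 + 25 = 72
σ = (1, 2, 0, 3): 18 + 25 + 26 + 26 = 95
σ = (1, 2, 3, 0): 18 + 25 + 13 + (-6) = 50
σ = (1, 3, 0, 2): 18 + 19 + 26 + 25 = 88
σ = (1, 3, 2, 0): 18 + 19 + 10 + (-6) = 41
σ = (2, 0, 1, 3): 25 + 16 + 24 + 26 = 91
σ = (2, 0, 3, 1): 25 + 16 + 13 + 23 = 77
σ = (2, 1, 0, 3): 25 + 28 + 26 + 26 = 105
σ = (2, 1, 3, 0): 25 + 28 + 13 + (-6) = 60
σ = (2, 3, 0, 1): 25 + 19 + 26 + 23 = 93
σ = (2, 3, 1, 0): 25 + 19 + 24 + (-6) = 62
σ = (3, 0, 1, 2): (-3) + 16 + 24 + 25 = 62
σ = (3, 0, 2, 1): (-3) + 16 + 10 + 23 = 46
σ = (3, 1, 0, 2): (-3) + 28 + 26 + 25 = 76
σ = (3, 1, 2, 0): (-3) + 28 + 10 + (-6) = 29
σ = (3, 2, 0, 1): (-3) + 25 + 26 + 23 = 71
σ = (3, 2, 1, 0): (-3) + 25 + 24 + (-6) = 40
Optimal value attained by: σ = (2, 1, 0, 3).
Answer: det⊕(A) = 105; verdict: NONSINGULAR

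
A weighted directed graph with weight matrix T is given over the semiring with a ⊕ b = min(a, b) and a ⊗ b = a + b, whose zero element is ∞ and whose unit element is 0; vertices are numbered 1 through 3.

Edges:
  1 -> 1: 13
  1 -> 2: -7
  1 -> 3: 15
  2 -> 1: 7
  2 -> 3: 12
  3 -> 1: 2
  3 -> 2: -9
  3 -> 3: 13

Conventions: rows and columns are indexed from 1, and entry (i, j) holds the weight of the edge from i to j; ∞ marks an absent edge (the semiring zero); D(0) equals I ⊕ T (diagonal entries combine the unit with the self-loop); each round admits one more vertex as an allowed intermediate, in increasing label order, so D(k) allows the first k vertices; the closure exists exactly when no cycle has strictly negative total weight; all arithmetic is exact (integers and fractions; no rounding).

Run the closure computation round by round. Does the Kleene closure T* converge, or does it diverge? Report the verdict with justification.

D(0):
  [0, -7, 15]
  [7, 0, 12]
  [2, -9, 0]
D(1):
  [0, -7, 15]
  [7, 0, 12]
  [2, -9, 0]
D(2):
  [0, -7, 5]
  [7, 0, 12]
  [-2, -9, 0]
D(3):
  [0, -7, 5]
  [7, 0, 12]
  [-2, -9, 0]
Key observation: every diagonal entry stays at the unit through all rounds, so no improving cycle exists.
Answer: CONVERGES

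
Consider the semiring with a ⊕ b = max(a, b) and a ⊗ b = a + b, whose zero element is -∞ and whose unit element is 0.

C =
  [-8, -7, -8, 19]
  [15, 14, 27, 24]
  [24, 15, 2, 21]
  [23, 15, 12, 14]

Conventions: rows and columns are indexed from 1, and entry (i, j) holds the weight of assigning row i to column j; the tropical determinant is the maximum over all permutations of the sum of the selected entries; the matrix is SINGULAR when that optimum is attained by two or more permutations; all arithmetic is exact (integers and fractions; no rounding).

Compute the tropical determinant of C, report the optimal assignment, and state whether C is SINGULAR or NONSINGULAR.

σ = (1, 2, 3, 4): (-8) + 14 + 2 + 14 = 22
σ = (1, 2, 4, 3): (-8) + 14 + 21 + 12 = 39
σ = (1, 3, 2, 4): (-8) + 27 + 15 + 14 = 48
σ = (1, 3, 4, 2): (-8) + 27 + 21 + 15 = 55
σ = (1, 4, 2, 3): (-8) + 24 + 15 + 12 = 43
σ = (1, 4, 3, 2): (-8) + 24 + 2 + 15 = 33
σ = (2, 1, 3, 4): (-7) + 15 + 2 + 14 = 24
σ = (2, 1, 4, 3): (-7) + 15 + 21 + 12 = 41
σ = (2, 3, 1, 4): (-7) + 27 + 24 + 14 = 58
σ = (2, 3, 4, 1): (-7) + 27 + 21 + 23 = 64
σ = (2, 4, 1, 3): (-7) + 24 + 24 + 12 = 53
σ = (2, 4, 3, 1): (-7) + 24 + 2 + 23 = 42
σ = (3, 1, 2, 4): (-8) + 15 + 15 + 14 = 36
σ = (3, 1, 4, 2): (-8) + 15 + 21 + 15 = 43
σ = (3, 2, 1, 4): (-8) + 14 + 24 + 14 = 44
σ = (3, 2, 4, 1): (-8) + 14 + 21 + 23 = 50
σ = (3, 4, 1, 2): (-8) + 24 + 24 + 15 = 55
σ = (3, 4, 2, 1): (-8) + 24 + 15 + 23 = 54
σ = (4, 1, 2, 3): 19 + 15 + 15 + 12 = 61
σ = (4, 1, 3, 2): 19 + 15 + 2 + 15 = 51
σ = (4, 2, 1, 3): 19 + 14 + 24 + 12 = 69
σ = (4, 2, 3, 1): 19 + 14 + 2 + 23 = 58
σ = (4, 3, 1, 2): 19 + 27 + 24 + 15 = 85
σ = (4, 3, 2, 1): 19 + 27 + 15 + 23 = 84
Optimal value attained by: σ = (4, 3, 1, 2).
Answer: det⊕(C) = 85; verdict: NONSINGULAR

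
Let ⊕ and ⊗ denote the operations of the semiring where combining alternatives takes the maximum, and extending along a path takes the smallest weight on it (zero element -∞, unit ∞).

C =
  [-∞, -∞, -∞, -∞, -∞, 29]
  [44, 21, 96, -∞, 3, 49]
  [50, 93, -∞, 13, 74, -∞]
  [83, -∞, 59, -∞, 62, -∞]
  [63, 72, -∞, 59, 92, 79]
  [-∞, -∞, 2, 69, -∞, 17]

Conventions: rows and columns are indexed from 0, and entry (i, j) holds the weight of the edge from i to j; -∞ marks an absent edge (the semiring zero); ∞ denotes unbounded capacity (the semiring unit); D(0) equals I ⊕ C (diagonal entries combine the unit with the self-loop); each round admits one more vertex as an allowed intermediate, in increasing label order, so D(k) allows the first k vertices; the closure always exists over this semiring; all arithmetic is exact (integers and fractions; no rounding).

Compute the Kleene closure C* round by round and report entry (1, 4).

D(0):
  [∞, -∞, -∞, -∞, -∞, 29]
  [44, ∞, 96, -∞, 3, 49]
  [50, 93, ∞, 13, 74, -∞]
  [83, -∞, 59, ∞, 62, -∞]
  [63, 72, -∞, 59, ∞, 79]
  [-∞, -∞, 2, 69, -∞, ∞]
D(1):
  [∞, -∞, -∞, -∞, -∞, 29]
  [44, ∞, 96, -∞, 3, 49]
  [50, 93, ∞, 13, 74, 29]
  [83, -∞, 59, ∞, 62, 29]
  [63, 72, -∞, 59, ∞, 79]
  [-∞, -∞, 2, 69, -∞, ∞]
D(2):
  [∞, -∞, -∞, -∞, -∞, 29]
  [44, ∞, 96, -∞, 3, 49]
  [50, 93, ∞, 13, 74, 49]
  [83, -∞, 59, ∞, 62, 29]
  [63, 72, 72, 59, ∞, 79]
  [-∞, -∞, 2, 69, -∞, ∞]
D(3):
  [∞, -∞, -∞, -∞, -∞, 29]
  [50, ∞, 96, 13, 74, 49]
  [50, 93, ∞, 13, 74, 49]
  [83, 59, 59, ∞, 62, 49]
  [63, 72, 72, 59, ∞, 79]
  [2, 2, 2, 69, 2, ∞]
D(4):
  [∞, -∞, -∞, -∞, -∞, 29]
  [50, ∞, 96, 13, 74, 49]
  [50, 93, ∞, 13, 74, 49]
  [83, 59, 59, ∞, 62, 49]
  [63, 72, 72, 59, ∞, 79]
  [69, 59, 59, 69, 62, ∞]
D(5):
  [∞, -∞, -∞, -∞, -∞, 29]
  [63, ∞, 96, 59, 74, 74]
  [63, 93, ∞, 59, 74, 74]
  [83, 62, 62, ∞, 62, 62]
  [63, 72, 72, 59, ∞, 79]
  [69, 62, 62, 69, 62, ∞]
D(6):
  [∞, 29, 29, 29, 29, 29]
  [69, ∞, 96, 69, 74, 74]
  [69, 93, ∞, 69, 74, 74]
  [83, 62, 62, ∞, 62, 62]
  [69, 72, 72, 69, ∞, 79]
  [69, 62, 62, 69, 62, ∞]
Answer: C*[1][4] = 74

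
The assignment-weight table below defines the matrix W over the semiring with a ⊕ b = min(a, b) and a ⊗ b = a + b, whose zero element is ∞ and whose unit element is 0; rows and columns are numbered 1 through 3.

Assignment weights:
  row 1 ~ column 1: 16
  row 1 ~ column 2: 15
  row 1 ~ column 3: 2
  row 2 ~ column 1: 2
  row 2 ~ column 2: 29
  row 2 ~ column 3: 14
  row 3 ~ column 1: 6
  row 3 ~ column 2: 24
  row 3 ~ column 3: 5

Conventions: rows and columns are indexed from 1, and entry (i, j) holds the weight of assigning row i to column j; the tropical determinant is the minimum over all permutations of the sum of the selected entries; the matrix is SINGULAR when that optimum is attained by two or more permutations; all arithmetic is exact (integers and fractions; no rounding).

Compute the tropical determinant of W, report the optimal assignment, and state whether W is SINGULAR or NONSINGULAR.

σ = (1, 2, 3): 16 + 29 + 5 = 50
σ = (1, 3, 2): 16 + 14 + 24 = 54
σ = (2, 1, 3): 15 + 2 + 5 = 22
σ = (2, 3, 1): 15 + 14 + 6 = 35
σ = (3, 1, 2): 2 + 2 + 24 = 28
σ = (3, 2, 1): 2 + 29 + 6 = 37
Optimal value attained by: σ = (2, 1, 3).
Answer: det⊕(W) = 22; verdict: NONSINGULAR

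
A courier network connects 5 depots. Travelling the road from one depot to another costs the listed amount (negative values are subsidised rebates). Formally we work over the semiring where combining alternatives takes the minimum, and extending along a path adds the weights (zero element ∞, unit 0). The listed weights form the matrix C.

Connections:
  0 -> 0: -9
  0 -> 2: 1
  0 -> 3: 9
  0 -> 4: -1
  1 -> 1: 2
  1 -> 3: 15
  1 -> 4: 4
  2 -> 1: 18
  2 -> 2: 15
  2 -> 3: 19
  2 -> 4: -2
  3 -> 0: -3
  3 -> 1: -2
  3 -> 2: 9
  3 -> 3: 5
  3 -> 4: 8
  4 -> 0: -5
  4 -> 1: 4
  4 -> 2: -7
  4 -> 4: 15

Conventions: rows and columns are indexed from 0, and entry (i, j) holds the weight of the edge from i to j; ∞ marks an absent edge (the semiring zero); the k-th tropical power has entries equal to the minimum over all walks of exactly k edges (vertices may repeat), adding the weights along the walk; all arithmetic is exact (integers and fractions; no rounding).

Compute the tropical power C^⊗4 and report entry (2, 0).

C^⊗2:
  [-18, 3, -8, 0, -10]
  [-1, 4, -3, 17, 6]
  [-7, 2, -9, 24, 13]
  [-12, 0, -2, 6, -4]
  [-14, 6, -4, 4, -9]
C^⊗3:
  [-27, -6, -17, -9, -19]
  [-10, 6, -1, 8, -5]
  [-16, 4, -6, 2, -11]
  [-21, 0, -11, -3, -13]
  [-23, -5, -16, -5, -15]
C^⊗4:
  [-36, -15, -26, -18, -28]
  [-19, -1, -12, -1, -11]
  [-25, -7, -18, -7, -17]
  [-30, -9, -20, -12, -22]
  [-32, -11, -22, -14, -24]
Key observation: the optimum is the walk 2->4->0->0->0, with weight (-2) + (-5) + (-9) + (-9) = -25.
Optimal value attained by: walk 2->4->0->0->0.
Answer: (C^⊗4)[2][0] = -25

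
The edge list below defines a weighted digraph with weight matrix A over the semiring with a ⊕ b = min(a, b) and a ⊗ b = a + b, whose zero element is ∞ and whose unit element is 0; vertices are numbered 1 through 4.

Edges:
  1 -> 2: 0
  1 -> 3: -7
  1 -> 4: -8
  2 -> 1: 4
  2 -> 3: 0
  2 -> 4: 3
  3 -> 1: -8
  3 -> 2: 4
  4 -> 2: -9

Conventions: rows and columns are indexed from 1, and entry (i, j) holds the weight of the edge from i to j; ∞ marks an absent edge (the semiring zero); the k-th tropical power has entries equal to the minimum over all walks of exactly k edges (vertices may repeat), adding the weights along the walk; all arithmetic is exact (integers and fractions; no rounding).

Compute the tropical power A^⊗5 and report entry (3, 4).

A^⊗2:
  [-15, -17, 0, 3]
  [-8, -6, -3, -4]
  [8, -8, -15, -16]
  [-5, ∞, -9, -6]
A^⊗3:
  [-13, -15, -22, -23]
  [-11, -13, -15, -16]
  [-23, -25, -8, -5]
  [-17, -15, -12, -13]
A^⊗4:
  [-30, -32, -20, -21]
  [-23, -25, -18, -19]
  [-21, -23, -30, -31]
  [-20, -22, -24, -25]
A^⊗5:
  [-28, -30, -37, -38]
  [-26, -28, -30, -31]
  [-38, -40, -28, -29]
  [-32, -34, -27, -28]
Key observation: the optimum is the walk 3->1->4->2->1->4, with weight (-8) + (-8) + (-9) + 4 + (-8) = -29.
Optimal value attained by: walk 3->1->4->2->1->4.
Answer: (A^⊗5)[3][4] = -29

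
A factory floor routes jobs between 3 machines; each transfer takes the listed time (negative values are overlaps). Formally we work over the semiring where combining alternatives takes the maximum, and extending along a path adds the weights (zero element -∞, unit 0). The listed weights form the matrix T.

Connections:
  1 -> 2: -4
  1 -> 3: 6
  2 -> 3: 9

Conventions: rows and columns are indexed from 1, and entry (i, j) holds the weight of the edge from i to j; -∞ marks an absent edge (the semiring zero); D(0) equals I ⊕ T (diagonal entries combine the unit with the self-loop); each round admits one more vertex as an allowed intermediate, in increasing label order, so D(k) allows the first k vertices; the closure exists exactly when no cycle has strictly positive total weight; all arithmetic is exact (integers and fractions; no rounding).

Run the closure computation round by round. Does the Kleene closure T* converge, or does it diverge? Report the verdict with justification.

D(0):
  [0, -4, 6]
  [-∞, 0, 9]
  [-∞, -∞, 0]
D(1):
  [0, -4, 6]
  [-∞, 0, 9]
  [-∞, -∞, 0]
D(2):
  [0, -4, 6]
  [-∞, 0, 9]
  [-∞, -∞, 0]
D(3):
  [0, -4, 6]
  [-∞, 0, 9]
  [-∞, -∞, 0]
Key observation: every diagonal entry stays at the unit through all rounds, so no improving cycle exists.
Answer: CONVERGES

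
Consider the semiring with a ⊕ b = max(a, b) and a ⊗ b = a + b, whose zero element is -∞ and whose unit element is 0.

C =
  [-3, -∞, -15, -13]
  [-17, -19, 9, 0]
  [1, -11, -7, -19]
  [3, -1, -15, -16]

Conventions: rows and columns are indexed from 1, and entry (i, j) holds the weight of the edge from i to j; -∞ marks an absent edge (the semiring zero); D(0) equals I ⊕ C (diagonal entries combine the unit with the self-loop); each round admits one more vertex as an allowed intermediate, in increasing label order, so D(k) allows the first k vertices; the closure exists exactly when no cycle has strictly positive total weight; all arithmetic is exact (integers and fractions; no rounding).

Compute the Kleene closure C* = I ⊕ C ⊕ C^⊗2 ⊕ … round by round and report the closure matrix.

D(0):
  [0, -∞, -15, -13]
  [-17, 0, 9, 0]
  [1, -11, 0, -19]
  [3, -1, -15, 0]
D(1):
  [0, -∞, -15, -13]
  [-17, 0, 9, 0]
  [1, -11, 0, -12]
  [3, -1, -12, 0]
D(2):
  [0, -∞, -15, -13]
  [-17, 0, 9, 0]
  [1, -11, 0, -11]
  [3, -1, 8, 0]
D(3):
  [0, -26, -15, -13]
  [10, 0, 9, 0]
  [1, -11, 0, -11]
  [9, -1, 8, 0]
D(4):
  [0, -14, -5, -13]
  [10, 0, 9, 0]
  [1, -11, 0, -11]
  [9, -1, 8, 0]
Answer: C* = [[0, -14, -5, -13], [10, 0, 9, 0], [1, -11, 0, -11], [9, -1, 8, 0]]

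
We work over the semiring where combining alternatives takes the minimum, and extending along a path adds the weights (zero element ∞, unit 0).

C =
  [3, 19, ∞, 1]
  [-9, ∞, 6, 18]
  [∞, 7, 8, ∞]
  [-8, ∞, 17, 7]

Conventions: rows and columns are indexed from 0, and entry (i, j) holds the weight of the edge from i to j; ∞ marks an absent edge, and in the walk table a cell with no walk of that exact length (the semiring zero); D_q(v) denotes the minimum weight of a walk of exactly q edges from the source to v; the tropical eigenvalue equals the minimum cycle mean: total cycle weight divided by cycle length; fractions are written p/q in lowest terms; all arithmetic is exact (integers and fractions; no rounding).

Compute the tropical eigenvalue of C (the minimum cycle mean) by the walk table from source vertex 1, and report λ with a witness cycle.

q=0: [∞, 0, ∞, ∞]
q=1: [-9, ∞, 6, 18]
q=2: [-6, 10, 14, -8]
q=3: [-16, 13, 9, -5]
q=4: [-13, 3, 12, -15]
Optimal cycle mean attained by: cycle 0->3->0, total 1 + (-8), length 2.
Answer: λ = -7/2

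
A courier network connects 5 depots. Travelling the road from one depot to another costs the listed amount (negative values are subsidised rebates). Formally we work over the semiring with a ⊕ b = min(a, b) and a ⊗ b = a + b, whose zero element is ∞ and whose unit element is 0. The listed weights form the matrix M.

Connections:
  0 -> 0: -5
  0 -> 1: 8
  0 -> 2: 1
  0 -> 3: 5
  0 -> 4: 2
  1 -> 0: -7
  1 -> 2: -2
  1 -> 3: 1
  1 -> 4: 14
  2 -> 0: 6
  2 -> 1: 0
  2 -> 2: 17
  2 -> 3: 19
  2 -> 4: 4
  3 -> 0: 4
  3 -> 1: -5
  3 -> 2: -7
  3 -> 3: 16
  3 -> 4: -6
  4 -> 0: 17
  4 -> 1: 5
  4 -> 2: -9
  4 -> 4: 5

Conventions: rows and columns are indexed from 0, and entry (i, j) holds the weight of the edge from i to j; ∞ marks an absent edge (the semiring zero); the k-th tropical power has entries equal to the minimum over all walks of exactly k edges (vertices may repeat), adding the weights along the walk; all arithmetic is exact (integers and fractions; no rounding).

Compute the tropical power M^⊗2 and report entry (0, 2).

M^⊗2:
  [-10, 0, -7, 0, -3]
  [-12, -4, -6, -2, -5]
  [-7, 9, -5, 1, 8]
  [-12, -7, -15, -4, -3]
  [-3, -9, -4, 6, -5]
Key observation: the optimum is the walk 0->4->2, with weight 2 + (-9) = -7.
Optimal value attained by: walk 0->4->2.
Answer: (M^⊗2)[0][2] = -7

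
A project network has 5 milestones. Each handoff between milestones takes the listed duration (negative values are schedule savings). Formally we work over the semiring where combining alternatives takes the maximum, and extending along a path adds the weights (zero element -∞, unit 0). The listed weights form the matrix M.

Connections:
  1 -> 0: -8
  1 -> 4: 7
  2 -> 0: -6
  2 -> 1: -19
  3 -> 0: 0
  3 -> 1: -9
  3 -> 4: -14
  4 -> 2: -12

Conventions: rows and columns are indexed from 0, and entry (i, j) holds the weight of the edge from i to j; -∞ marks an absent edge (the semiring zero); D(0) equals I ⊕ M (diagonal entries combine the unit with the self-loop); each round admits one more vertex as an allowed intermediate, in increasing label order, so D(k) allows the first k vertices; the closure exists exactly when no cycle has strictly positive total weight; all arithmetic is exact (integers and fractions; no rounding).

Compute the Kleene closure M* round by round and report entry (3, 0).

D(0):
  [0, -∞, -∞, -∞, -∞]
  [-8, 0, -∞, -∞, 7]
  [-6, -19, 0, -∞, -∞]
  [0, -9, -∞, 0, -14]
  [-∞, -∞, -12, -∞, 0]
D(1):
  [0, -∞, -∞, -∞, -∞]
  [-8, 0, -∞, -∞, 7]
  [-6, -19, 0, -∞, -∞]
  [0, -9, -∞, 0, -14]
  [-∞, -∞, -12, -∞, 0]
D(2):
  [0, -∞, -∞, -∞, -∞]
  [-8, 0, -∞, -∞, 7]
  [-6, -19, 0, -∞, -12]
  [0, -9, -∞, 0, -2]
  [-∞, -∞, -12, -∞, 0]
D(3):
  [0, -∞, -∞, -∞, -∞]
  [-8, 0, -∞, -∞, 7]
  [-6, -19, 0, -∞, -12]
  [0, -9, -∞, 0, -2]
  [-18, -31, -12, -∞, 0]
D(4):
  [0, -∞, -∞, -∞, -∞]
  [-8, 0, -∞, -∞, 7]
  [-6, -19, 0, -∞, -12]
  [0, -9, -∞, 0, -2]
  [-18, -31, -12, -∞, 0]
D(5):
  [0, -∞, -∞, -∞, -∞]
  [-8, 0, -5, -∞, 7]
  [-6, -19, 0, -∞, -12]
  [0, -9, -14, 0, -2]
  [-18, -31, -12, -∞, 0]
Answer: M*[3][0] = 0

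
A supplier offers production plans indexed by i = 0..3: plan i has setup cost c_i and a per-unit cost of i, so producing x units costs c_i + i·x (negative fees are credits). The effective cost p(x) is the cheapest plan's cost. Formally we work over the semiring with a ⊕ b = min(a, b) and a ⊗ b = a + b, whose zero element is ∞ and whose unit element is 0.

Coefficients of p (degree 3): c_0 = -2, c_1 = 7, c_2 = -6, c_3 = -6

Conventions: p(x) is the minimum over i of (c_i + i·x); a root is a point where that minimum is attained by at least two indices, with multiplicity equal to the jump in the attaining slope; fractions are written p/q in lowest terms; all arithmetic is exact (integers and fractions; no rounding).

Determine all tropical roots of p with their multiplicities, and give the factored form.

hull edge (i=0, c=-2) to (i=2, c=-6): slope -2, span 2
hull edge (i=2, c=-6) to (i=3, c=-6): slope 0, span 1
Factored form: p(x) = -6 ⊗ (x ⊕ 0) ⊗ (x ⊕ 2) ⊗ (x ⊕ 2)
Answer: roots = 0 (mult 1), 2 (mult 2)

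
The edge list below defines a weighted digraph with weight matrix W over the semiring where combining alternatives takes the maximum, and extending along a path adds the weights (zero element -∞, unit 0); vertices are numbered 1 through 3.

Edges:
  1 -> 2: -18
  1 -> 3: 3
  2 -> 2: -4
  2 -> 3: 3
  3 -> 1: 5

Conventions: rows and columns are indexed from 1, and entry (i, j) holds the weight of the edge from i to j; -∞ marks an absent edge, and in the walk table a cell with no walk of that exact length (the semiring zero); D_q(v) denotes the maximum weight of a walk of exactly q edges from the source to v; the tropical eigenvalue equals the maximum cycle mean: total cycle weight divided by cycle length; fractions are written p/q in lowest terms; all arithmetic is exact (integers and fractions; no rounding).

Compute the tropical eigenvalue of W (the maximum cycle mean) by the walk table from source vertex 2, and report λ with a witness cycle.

q=0: [-∞, 0, -∞]
q=1: [-∞, -4, 3]
q=2: [8, -8, -1]
q=3: [4, -10, 11]
Optimal cycle mean attained by: cycle 1->3->1, total 3 + 5, length 2.
Answer: λ = 4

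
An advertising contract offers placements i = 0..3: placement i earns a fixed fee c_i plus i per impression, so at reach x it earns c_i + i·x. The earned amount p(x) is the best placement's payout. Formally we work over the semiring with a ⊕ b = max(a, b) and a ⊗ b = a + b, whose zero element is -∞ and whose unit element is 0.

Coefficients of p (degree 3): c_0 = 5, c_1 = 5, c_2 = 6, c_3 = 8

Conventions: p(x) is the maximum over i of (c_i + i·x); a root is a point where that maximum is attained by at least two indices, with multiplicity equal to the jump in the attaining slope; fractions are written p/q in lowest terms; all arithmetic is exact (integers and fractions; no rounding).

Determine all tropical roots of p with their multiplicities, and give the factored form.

hull edge (i=0, c=5) to (i=3, c=8): slope 1, span 3
Factored form: p(x) = 8 ⊗ (x ⊕ (-1)) ⊗ (x ⊕ (-1)) ⊗ (x ⊕ (-1))
Answer: roots = -1 (mult 3)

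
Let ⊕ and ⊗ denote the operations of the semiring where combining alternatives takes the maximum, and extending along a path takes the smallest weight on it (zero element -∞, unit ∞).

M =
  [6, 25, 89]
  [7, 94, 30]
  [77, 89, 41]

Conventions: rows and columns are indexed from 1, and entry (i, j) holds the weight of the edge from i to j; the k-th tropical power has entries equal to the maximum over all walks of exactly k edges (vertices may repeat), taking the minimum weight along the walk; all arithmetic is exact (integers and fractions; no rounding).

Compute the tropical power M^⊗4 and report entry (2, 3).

M^⊗2:
  [77, 89, 41]
  [30, 94, 30]
  [41, 89, 77]
M^⊗3:
  [41, 89, 77]
  [30, 94, 30]
  [77, 89, 41]
M^⊗4:
  [77, 89, 41]
  [30, 94, 30]
  [41, 89, 77]
Key observation: the optimum is the walk 2->2->2->2->3, with weight 94 min 94 min 94 min 30 = 30.
Optimal value attained by: walk 2->2->2->2->3.
Answer: (M^⊗4)[2][3] = 30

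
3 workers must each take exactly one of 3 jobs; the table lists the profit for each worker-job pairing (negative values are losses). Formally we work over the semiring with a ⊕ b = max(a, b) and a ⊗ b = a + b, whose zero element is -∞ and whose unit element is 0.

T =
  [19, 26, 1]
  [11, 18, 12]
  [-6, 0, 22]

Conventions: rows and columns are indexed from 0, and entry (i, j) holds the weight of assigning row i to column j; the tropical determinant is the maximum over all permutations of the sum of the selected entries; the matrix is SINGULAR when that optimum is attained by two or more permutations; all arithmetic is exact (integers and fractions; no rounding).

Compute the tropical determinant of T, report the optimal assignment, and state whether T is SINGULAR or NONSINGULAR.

σ = (0, 1, 2): 19 + 18 + 22 = 59
σ = (0, 2, 1): 19 + 12 + 0 = 31
σ = (1, 0, 2): 26 + 11 + 22 = 59
σ = (1, 2, 0): 26 + 12 + (-6) = 32
σ = (2, 0, 1): 1 + 11 + 0 = 12
σ = (2, 1, 0): 1 + 18 + (-6) = 13
Optimal value attained by: σ = (0, 1, 2).
Answer: det⊕(T) = 59; verdict: SINGULAR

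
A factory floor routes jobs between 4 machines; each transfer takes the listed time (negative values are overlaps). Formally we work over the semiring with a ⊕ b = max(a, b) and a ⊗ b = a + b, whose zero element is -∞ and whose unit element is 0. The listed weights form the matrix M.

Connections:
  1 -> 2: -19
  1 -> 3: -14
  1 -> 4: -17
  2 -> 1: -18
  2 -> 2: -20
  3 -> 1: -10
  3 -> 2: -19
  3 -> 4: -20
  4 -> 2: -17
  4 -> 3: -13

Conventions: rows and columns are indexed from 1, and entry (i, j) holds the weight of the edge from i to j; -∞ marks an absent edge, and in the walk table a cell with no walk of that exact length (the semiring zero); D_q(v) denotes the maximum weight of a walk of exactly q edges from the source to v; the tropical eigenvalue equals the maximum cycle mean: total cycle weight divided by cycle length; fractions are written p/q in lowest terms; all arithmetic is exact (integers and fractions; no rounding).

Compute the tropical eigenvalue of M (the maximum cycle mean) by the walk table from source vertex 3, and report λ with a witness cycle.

q=0: [-∞, -∞, 0, -∞]
q=1: [-10, -19, -∞, -20]
q=2: [-37, -29, -24, -27]
q=3: [-34, -43, -40, -44]
q=4: [-50, -53, -48, -51]
Optimal cycle mean attained by: cycle 1->3->1, total (-14) + (-10), length 2.
Answer: λ = -12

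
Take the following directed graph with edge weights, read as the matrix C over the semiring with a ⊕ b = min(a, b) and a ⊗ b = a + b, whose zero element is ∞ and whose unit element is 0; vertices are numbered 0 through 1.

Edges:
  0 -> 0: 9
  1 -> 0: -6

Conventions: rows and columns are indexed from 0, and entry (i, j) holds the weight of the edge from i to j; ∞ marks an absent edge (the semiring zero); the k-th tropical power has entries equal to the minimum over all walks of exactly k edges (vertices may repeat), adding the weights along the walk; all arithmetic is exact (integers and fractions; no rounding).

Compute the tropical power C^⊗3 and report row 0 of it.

C^⊗2:
  [18, ∞]
  [3, ∞]
C^⊗3:
  [27, ∞]
  [12, ∞]
Answer: row 0 of C^⊗3 = [27, ∞]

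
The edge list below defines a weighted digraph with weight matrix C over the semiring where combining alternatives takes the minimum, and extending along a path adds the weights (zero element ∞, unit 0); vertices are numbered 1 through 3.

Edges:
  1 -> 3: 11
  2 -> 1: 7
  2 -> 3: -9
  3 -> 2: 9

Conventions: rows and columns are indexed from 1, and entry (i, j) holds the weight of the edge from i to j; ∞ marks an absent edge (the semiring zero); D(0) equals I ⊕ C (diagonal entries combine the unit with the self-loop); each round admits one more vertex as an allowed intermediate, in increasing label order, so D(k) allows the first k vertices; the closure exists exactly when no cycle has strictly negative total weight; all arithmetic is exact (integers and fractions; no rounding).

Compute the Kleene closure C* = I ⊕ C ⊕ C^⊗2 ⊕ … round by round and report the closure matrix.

D(0):
  [0, ∞, 11]
  [7, 0, -9]
  [∞, 9, 0]
D(1):
  [0, ∞, 11]
  [7, 0, -9]
  [∞, 9, 0]
D(2):
  [0, ∞, 11]
  [7, 0, -9]
  [16, 9, 0]
D(3):
  [0, 20, 11]
  [7, 0, -9]
  [16, 9, 0]
Answer: C* = [[0, 20, 11], [7, 0, -9], [16, 9, 0]]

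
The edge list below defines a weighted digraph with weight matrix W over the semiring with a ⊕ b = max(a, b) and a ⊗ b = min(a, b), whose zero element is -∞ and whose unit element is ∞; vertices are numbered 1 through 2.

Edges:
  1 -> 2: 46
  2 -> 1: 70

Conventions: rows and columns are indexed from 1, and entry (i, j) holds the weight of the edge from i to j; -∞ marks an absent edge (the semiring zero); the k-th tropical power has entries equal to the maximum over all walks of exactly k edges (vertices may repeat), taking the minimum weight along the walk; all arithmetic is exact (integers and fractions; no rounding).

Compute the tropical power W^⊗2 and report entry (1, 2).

W^⊗2:
  [46, -∞]
  [-∞, 46]
Key observation: no walk of exactly 2 edges connects these vertices, so the entry is the semiring zero.
Answer: (W^⊗2)[1][2] = -∞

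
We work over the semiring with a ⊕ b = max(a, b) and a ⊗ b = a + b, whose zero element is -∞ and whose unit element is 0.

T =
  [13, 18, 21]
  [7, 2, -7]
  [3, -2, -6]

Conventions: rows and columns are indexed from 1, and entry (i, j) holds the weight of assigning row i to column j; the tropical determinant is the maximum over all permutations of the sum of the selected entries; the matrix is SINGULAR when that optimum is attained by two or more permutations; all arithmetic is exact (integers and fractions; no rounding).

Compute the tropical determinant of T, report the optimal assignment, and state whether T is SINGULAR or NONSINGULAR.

σ = (1, 2, 3): 13 + 2 + (-6) = 9
σ = (1, 3, 2): 13 + (-7) + (-2) = 4
σ = (2, 1, 3): 18 + 7 + (-6) = 19
σ = (2, 3, 1): 18 + (-7) + 3 = 14
σ = (3, 1, 2): 21 + 7 + (-2) = 26
σ = (3, 2, 1): 21 + 2 + 3 = 26
Optimal value attained by: σ = (3, 1, 2).
Answer: det⊕(T) = 26; verdict: SINGULAR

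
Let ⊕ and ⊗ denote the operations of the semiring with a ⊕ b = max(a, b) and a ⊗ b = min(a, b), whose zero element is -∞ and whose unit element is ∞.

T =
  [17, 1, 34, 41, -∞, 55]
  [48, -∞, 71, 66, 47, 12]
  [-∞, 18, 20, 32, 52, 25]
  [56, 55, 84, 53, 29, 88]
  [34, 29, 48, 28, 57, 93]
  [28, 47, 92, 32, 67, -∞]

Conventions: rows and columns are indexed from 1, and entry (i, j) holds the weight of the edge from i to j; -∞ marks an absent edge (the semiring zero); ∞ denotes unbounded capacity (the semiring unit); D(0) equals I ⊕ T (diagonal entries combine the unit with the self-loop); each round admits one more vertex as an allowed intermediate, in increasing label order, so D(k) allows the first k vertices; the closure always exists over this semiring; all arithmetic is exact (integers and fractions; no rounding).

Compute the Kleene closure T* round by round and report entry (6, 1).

D(0):
  [∞, 1, 34, 41, -∞, 55]
  [48, ∞, 71, 66, 47, 12]
  [-∞, 18, ∞, 32, 52, 25]
  [56, 55, 84, ∞, 29, 88]
  [34, 29, 48, 28, ∞, 93]
  [28, 47, 92, 32, 67, ∞]
D(1):
  [∞, 1, 34, 41, -∞, 55]
  [48, ∞, 71, 66, 47, 48]
  [-∞, 18, ∞, 32, 52, 25]
  [56, 55, 84, ∞, 29, 88]
  [34, 29, 48, 34, ∞, 93]
  [28, 47, 92, 32, 67, ∞]
D(2):
  [∞, 1, 34, 41, 1, 55]
  [48, ∞, 71, 66, 47, 48]
  [18, 18, ∞, 32, 52, 25]
  [56, 55, 84, ∞, 47, 88]
  [34, 29, 48, 34, ∞, 93]
  [47, 47, 92, 47, 67, ∞]
D(3):
  [∞, 18, 34, 41, 34, 55]
  [48, ∞, 71, 66, 52, 48]
  [18, 18, ∞, 32, 52, 25]
  [56, 55, 84, ∞, 52, 88]
  [34, 29, 48, 34, ∞, 93]
  [47, 47, 92, 47, 67, ∞]
D(4):
  [∞, 41, 41, 41, 41, 55]
  [56, ∞, 71, 66, 52, 66]
  [32, 32, ∞, 32, 52, 32]
  [56, 55, 84, ∞, 52, 88]
  [34, 34, 48, 34, ∞, 93]
  [47, 47, 92, 47, 67, ∞]
D(5):
  [∞, 41, 41, 41, 41, 55]
  [56, ∞, 71, 66, 52, 66]
  [34, 34, ∞, 34, 52, 52]
  [56, 55, 84, ∞, 52, 88]
  [34, 34, 48, 34, ∞, 93]
  [47, 47, 92, 47, 67, ∞]
D(6):
  [∞, 47, 55, 47, 55, 55]
  [56, ∞, 71, 66, 66, 66]
  [47, 47, ∞, 47, 52, 52]
  [56, 55, 88, ∞, 67, 88]
  [47, 47, 92, 47, ∞, 93]
  [47, 47, 92, 47, 67, ∞]
Answer: T*[6][1] = 47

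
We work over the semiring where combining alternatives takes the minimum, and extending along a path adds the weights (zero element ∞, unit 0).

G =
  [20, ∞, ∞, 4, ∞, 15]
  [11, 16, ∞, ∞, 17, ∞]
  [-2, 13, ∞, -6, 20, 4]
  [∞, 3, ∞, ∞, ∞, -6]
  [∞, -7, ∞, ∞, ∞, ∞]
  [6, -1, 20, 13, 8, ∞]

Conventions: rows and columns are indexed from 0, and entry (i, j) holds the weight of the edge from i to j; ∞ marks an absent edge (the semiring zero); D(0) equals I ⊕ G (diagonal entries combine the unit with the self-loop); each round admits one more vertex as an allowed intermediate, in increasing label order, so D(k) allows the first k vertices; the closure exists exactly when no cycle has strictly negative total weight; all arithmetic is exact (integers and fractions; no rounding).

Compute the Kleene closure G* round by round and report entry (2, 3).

D(0):
  [0, ∞, ∞, 4, ∞, 15]
  [11, 0, ∞, ∞, 17, ∞]
  [-2, 13, 0, -6, 20, 4]
  [∞, 3, ∞, 0, ∞, -6]
  [∞, -7, ∞, ∞, 0, ∞]
  [6, -1, 20, 13, 8, 0]
D(1):
  [0, ∞, ∞, 4, ∞, 15]
  [11, 0, ∞, 15, 17, 26]
  [-2, 13, 0, -6, 20, 4]
  [∞, 3, ∞, 0, ∞, -6]
  [∞, -7, ∞, ∞, 0, ∞]
  [6, -1, 20, 10, 8, 0]
D(2):
  [0, ∞, ∞, 4, ∞, 15]
  [11, 0, ∞, 15, 17, 26]
  [-2, 13, 0, -6, 20, 4]
  [14, 3, ∞, 0, 20, -6]
  [4, -7, ∞, 8, 0, 19]
  [6, -1, 20, 10, 8, 0]
D(3):
  [0, ∞, ∞, 4, ∞, 15]
  [11, 0, ∞, 15, 17, 26]
  [-2, 13, 0, -6, 20, 4]
  [14, 3, ∞, 0, 20, -6]
  [4, -7, ∞, 8, 0, 19]
  [6, -1, 20, 10, 8, 0]
D(4):
  [0, 7, ∞, 4, 24, -2]
  [11, 0, ∞, 15, 17, 9]
  [-2, -3, 0, -6, 14, -12]
  [14, 3, ∞, 0, 20, -6]
  [4, -7, ∞, 8, 0, 2]
  [6, -1, 20, 10, 8, 0]
D(5):
  [0, 7, ∞, 4, 24, -2]
  [11, 0, ∞, 15, 17, 9]
  [-2, -3, 0, -6, 14, -12]
  [14, 3, ∞, 0, 20, -6]
  [4, -7, ∞, 8, 0, 2]
  [6, -1, 20, 10, 8, 0]
D(6):
  [0, -3, 18, 4, 6, -2]
  [11, 0, 29, 15, 17, 9]
  [-6, -13, 0, -6, -4, -12]
  [0, -7, 14, 0, 2, -6]
  [4, -7, 22, 8, 0, 2]
  [6, -1, 20, 10, 8, 0]
Answer: G*[2][3] = -6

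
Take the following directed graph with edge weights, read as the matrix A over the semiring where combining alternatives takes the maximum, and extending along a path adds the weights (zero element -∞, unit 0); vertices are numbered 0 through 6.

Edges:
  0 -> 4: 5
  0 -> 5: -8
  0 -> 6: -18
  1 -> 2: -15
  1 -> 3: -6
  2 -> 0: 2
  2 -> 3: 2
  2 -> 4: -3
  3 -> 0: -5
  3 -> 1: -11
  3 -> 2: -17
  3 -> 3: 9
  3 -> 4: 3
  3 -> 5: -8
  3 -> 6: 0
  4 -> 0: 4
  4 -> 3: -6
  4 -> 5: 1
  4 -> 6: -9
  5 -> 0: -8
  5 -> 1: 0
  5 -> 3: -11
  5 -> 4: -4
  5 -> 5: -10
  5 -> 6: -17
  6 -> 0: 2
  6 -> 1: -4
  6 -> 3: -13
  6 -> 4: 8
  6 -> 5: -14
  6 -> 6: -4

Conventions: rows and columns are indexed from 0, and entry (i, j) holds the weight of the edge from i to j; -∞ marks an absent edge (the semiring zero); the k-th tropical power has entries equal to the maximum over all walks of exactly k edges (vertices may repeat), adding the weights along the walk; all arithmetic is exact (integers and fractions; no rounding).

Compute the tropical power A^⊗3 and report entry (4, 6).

A^⊗2:
  [9, -8, -∞, -1, -10, 6, -4]
  [-11, -17, -23, 3, -3, -14, -6]
  [1, -9, -15, 11, 7, -2, 2]
  [7, -2, -8, 18, 12, 4, 9]
  [-7, 1, -23, 3, 9, -4, -6]
  [0, -10, -15, -2, -3, -3, -11]
  [12, -8, -19, 2, 7, 9, -1]
A^⊗3:
  [-2, 6, -18, 8, 14, 1, -1]
  [1, -8, -14, 12, 6, -2, 3]
  [11, 0, -6, 20, 14, 8, 11]
  [16, 7, 1, 27, 21, 13, 18]
  [13, -4, -14, 12, 6, 10, 3]
  [1, -3, -19, 7, 5, -2, -2]
  [11, 9, -15, 11, 17, 8, 2]
Key observation: the optimum is the walk 4->3->3->6, with weight (-6) + 9 + 0 = 3.
Optimal value attained by: walk 4->3->3->6.
Answer: (A^⊗3)[4][6] = 3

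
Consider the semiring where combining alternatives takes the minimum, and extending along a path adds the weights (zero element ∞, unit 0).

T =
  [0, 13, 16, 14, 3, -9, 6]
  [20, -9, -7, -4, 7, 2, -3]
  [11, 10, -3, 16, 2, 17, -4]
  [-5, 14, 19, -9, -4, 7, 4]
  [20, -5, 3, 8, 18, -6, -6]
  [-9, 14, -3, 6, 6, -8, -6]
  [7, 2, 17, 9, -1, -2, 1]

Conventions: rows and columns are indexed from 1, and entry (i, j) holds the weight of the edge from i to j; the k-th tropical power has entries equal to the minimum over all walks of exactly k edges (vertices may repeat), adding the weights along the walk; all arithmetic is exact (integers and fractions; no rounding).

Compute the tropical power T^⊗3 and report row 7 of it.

T^⊗2:
  [-18, -2, -12, -3, -3, -17, -15]
  [-9, -18, -16, -13, -8, -7, -12]
  [3, -3, -6, 5, -5, -6, -7]
  [-14, -9, -1, -18, -13, -14, -10]
  [-15, -14, -12, -9, -7, -14, -12]
  [-17, -4, -11, -3, -7, -18, -14]
  [-11, -7, -5, -2, 0, -10, -8]
T^⊗3:
  [-26, -13, -20, -12, -16, -27, -23]
  [-18, -27, -25, -22, -17, -18, -21]
  [-15, -12, -10, -7, -8, -14, -12]
  [-23, -18, -17, -27, -22, -23, -20]
  [-23, -23, -21, -18, -13, -24, -20]
  [-27, -13, -21, -12, -15, -26, -24]
  [-19, -16, -14, -11, -9, -20, -16]
Answer: row 7 of T^⊗3 = [-19, -16, -14, -11, -9, -20, -16]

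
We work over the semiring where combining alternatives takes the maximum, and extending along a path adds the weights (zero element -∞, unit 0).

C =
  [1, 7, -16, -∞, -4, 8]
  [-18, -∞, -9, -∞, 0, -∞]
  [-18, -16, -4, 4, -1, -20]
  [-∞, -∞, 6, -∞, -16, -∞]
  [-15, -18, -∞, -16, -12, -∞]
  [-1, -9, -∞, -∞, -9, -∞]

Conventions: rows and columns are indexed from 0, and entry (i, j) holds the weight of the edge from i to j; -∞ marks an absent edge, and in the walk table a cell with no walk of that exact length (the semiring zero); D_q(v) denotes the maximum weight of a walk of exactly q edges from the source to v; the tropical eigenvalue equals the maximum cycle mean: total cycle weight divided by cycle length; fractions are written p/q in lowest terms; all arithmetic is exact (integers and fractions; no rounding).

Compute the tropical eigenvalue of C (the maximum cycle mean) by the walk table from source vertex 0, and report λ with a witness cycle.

q=0: [0, -∞, -∞, -∞, -∞, -∞]
q=1: [1, 7, -16, -∞, -4, 8]
q=2: [7, 8, -2, -12, 7, 9]
q=3: [8, 14, -1, 2, 8, 15]
q=4: [14, 15, 8, 3, 14, 16]
q=5: [15, 21, 9, 12, 15, 22]
q=6: [21, 22, 18, 13, 21, 23]
Optimal cycle mean attained by: cycle 2->3->2, total 4 + 6, length 2.
Answer: λ = 5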